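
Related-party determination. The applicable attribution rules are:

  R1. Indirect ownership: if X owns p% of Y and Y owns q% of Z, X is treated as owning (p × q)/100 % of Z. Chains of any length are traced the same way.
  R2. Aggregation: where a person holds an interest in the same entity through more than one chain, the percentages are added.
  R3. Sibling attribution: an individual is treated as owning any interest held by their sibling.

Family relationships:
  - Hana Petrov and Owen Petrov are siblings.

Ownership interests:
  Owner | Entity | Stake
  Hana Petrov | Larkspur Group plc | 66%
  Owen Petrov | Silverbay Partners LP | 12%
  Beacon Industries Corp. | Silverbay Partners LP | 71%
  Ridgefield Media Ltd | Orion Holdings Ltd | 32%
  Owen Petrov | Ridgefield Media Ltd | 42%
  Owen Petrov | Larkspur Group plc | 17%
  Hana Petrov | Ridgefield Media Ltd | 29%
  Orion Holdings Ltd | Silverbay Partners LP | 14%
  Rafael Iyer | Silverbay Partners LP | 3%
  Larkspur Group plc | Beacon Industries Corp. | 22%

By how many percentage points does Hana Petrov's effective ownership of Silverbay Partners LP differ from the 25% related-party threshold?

3.1454

By sibling attribution (R3), Hana Petrov is treated as also owning Owen Petrov's interest in Larkspur Group plc, giving 66% + 17% = 83%.
By sibling attribution (R3), Hana Petrov is treated as also owning Owen Petrov's interest in Ridgefield Media Ltd, giving 29% + 42% = 71%.
By sibling attribution (R3), Hana Petrov is treated as owning Owen Petrov's 12% interest in Silverbay Partners LP.
Chain via Larkspur Group plc → Beacon Industries Corp. (R1): 83% × 22% × 71% = 12.9646% of Silverbay Partners LP.
Chain via Ridgefield Media Ltd → Orion Holdings Ltd (R1): 71% × 32% × 14% = 3.1808% of Silverbay Partners LP.
Direct interest in Silverbay Partners LP: 12%.
Aggregating (R2): 12.9646% + 3.1808% + 12% = 28.1454%.
28.1454% exceeds the 25% threshold by 3.1454 percentage points.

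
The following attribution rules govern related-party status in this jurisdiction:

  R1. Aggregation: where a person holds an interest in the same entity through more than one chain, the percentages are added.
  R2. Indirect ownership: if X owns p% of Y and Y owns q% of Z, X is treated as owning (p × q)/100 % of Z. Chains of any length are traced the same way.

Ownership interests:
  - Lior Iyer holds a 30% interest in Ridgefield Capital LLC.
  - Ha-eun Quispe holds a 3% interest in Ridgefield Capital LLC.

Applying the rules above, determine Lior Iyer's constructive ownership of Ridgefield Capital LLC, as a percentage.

30%

Direct interest in Ridgefield Capital LLC: 30%.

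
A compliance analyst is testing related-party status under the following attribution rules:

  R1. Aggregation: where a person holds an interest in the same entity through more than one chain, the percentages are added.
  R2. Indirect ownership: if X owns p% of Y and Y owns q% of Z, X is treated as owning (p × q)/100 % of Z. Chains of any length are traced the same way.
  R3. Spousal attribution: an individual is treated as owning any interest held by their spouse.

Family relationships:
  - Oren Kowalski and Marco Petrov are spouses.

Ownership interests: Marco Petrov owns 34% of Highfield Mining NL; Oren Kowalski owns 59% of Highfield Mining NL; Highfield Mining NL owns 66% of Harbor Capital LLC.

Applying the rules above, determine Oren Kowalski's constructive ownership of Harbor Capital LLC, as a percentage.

61.38%

By spousal attribution (R3), Oren Kowalski is treated as also owning Marco Petrov's interest in Highfield Mining NL, giving 59% + 34% = 93%.
Chain via Highfield Mining NL (R2): 93% × 66% = 61.38% of Harbor Capital LLC.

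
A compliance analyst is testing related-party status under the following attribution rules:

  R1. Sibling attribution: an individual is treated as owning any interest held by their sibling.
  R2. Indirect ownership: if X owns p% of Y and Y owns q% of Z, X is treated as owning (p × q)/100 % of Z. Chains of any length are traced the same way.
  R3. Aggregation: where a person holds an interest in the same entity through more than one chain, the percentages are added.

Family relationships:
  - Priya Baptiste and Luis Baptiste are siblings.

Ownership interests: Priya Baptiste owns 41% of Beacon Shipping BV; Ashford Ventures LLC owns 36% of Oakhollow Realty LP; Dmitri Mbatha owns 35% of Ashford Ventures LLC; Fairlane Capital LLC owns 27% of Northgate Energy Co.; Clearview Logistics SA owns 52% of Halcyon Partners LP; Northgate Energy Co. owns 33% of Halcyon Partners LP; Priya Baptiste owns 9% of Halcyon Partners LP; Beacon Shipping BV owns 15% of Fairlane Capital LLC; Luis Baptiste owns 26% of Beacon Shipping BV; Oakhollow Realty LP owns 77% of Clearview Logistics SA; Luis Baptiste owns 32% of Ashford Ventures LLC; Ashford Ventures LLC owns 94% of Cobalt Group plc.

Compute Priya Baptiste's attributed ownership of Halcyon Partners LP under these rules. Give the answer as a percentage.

By sibling attribution (R1), Priya Baptiste is treated as also owning Luis Baptiste's interest in Beacon Shipping BV, giving 41% + 26% = 67%.
By sibling attribution (R1), Priya Baptiste is treated as owning Luis Baptiste's 32% interest in Ashford Ventures LLC.
Chain via Beacon Shipping BV → Fairlane Capital LLC → Northgate Energy Co. (R2): 67% × 15% × 27% × 33% = 0.895455% of Halcyon Partners LP.
Direct interest in Halcyon Partners LP: 9%.
Chain via Ashford Ventures LLC → Oakhollow Realty LP → Clearview Logistics SA (R2): 32% × 36% × 77% × 52% = 4.612608% of Halcyon Partners LP.
Aggregating (R3): 0.895455% + 9% + 4.612608% = 14.508063%.

14.508063%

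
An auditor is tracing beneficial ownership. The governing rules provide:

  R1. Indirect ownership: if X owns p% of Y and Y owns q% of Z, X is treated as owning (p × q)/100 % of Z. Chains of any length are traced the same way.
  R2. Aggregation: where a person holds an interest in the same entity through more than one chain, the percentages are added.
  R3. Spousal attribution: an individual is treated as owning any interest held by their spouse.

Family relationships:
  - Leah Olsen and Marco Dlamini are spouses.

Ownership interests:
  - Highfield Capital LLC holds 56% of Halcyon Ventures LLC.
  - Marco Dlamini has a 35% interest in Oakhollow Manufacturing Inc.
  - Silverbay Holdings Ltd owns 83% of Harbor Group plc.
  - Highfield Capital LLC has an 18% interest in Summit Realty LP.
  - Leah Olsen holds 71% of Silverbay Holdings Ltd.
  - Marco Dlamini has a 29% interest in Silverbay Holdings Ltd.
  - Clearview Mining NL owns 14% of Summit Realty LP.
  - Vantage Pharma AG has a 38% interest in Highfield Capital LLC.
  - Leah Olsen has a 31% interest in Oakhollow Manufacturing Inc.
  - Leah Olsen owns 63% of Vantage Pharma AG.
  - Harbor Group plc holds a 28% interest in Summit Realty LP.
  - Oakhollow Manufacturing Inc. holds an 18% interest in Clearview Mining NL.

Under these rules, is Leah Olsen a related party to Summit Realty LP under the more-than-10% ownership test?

Yes

By spousal attribution (R3), Leah Olsen is treated as also owning Marco Dlamini's interest in Silverbay Holdings Ltd, giving 71% + 29% = 100%.
By spousal attribution (R3), Leah Olsen is treated as also owning Marco Dlamini's interest in Oakhollow Manufacturing Inc, giving 31% + 35% = 66%.
Chain via Silverbay Holdings Ltd → Harbor Group plc (R1): 100% × 83% × 28% = 23.24% of Summit Realty LP.
Chain via Vantage Pharma AG → Highfield Capital LLC (R1): 63% × 38% × 18% = 4.3092% of Summit Realty LP.
Chain via Oakhollow Manufacturing Inc. → Clearview Mining NL (R1): 66% × 18% × 14% = 1.6632% of Summit Realty LP.
Aggregating (R2): 23.24% + 4.3092% + 1.6632% = 29.2124%.
29.2124% exceeds the 10% threshold, so Leah is a related party to Summit Realty LP.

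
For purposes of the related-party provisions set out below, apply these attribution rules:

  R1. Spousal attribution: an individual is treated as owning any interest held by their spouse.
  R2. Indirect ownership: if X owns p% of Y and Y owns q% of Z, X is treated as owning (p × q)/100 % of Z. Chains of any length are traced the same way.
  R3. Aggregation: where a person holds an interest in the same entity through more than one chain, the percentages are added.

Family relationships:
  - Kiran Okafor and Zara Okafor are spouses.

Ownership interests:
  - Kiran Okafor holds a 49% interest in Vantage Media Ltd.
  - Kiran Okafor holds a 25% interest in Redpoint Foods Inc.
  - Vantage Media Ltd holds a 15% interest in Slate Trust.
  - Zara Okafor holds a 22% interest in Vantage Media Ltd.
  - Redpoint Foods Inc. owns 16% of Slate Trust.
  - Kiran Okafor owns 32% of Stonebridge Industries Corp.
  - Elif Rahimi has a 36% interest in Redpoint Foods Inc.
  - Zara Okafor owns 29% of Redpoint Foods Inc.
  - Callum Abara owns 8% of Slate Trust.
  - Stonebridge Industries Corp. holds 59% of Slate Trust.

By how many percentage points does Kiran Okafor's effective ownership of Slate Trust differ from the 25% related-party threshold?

By spousal attribution (R1), Kiran Okafor is treated as also owning Zara Okafor's interest in Redpoint Foods Inc, giving 25% + 29% = 54%.
By spousal attribution (R1), Kiran Okafor is treated as also owning Zara Okafor's interest in Vantage Media Ltd, giving 49% + 22% = 71%.
Chain via Redpoint Foods Inc. (R2): 54% × 16% = 8.64% of Slate Trust.
Chain via Vantage Media Ltd (R2): 71% × 15% = 10.65% of Slate Trust.
Chain via Stonebridge Industries Corp. (R2): 32% × 59% = 18.88% of Slate Trust.
Aggregating (R3): 8.64% + 10.65% + 18.88% = 38.17%.
38.17% exceeds the 25% threshold by 13.17 percentage points.

13.17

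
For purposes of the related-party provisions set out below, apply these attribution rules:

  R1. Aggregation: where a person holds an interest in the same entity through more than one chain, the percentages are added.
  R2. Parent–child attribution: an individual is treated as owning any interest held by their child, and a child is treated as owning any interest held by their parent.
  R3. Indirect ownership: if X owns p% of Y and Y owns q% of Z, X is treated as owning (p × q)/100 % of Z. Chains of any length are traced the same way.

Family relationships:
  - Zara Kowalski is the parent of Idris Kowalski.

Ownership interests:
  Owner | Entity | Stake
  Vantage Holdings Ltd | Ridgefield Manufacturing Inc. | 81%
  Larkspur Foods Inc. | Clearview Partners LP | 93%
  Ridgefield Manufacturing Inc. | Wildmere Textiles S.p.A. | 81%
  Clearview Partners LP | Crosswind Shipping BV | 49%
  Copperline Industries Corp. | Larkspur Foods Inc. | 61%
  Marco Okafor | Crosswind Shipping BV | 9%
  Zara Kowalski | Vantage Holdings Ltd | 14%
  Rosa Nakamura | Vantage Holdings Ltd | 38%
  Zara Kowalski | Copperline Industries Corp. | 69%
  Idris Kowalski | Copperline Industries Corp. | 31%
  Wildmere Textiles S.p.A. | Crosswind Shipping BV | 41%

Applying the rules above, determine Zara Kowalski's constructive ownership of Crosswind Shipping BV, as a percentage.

By parent–child attribution (R2), Zara Kowalski is treated as also owning Idris Kowalski's interest in Copperline Industries Corp, giving 69% + 31% = 100%.
Chain via Vantage Holdings Ltd → Ridgefield Manufacturing Inc. → Wildmere Textiles S.p.A. (R3): 14% × 81% × 81% × 41% = 3.766014% of Crosswind Shipping BV.
Chain via Copperline Industries Corp. → Larkspur Foods Inc. → Clearview Partners LP (R3): 100% × 61% × 93% × 49% = 27.7977% of Crosswind Shipping BV.
Aggregating (R1): 3.766014% + 27.7977% = 31.563714%.

31.563714%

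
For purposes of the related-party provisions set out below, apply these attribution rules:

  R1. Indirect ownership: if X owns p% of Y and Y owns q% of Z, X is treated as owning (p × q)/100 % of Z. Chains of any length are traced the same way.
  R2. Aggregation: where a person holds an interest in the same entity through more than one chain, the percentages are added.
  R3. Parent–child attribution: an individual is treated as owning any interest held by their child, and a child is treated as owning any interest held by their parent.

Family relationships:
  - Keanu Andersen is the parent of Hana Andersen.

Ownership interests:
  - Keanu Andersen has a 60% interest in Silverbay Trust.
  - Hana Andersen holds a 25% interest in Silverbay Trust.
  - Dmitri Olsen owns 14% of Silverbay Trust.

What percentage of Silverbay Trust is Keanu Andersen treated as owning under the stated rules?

85%

By parent–child attribution (R3), Keanu Andersen is treated as also owning Hana Andersen's interest in Silverbay Trust, giving 60% + 25% = 85%.
Direct interest in Silverbay Trust: 85%.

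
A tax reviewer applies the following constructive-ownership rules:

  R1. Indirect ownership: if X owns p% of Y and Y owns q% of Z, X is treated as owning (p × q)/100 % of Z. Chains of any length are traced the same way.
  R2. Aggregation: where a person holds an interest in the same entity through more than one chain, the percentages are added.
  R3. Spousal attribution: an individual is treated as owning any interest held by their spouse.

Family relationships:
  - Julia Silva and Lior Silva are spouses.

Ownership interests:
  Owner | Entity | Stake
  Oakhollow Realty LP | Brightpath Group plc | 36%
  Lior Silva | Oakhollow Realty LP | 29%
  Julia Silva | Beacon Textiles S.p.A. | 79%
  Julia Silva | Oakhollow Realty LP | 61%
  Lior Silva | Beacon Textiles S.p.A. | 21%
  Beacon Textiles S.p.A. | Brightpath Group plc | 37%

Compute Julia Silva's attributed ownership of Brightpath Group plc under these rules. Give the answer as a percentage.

69.4%

By spousal attribution (R3), Julia Silva is treated as also owning Lior Silva's interest in Oakhollow Realty LP, giving 61% + 29% = 90%.
By spousal attribution (R3), Julia Silva is treated as also owning Lior Silva's interest in Beacon Textiles S.p.A, giving 79% + 21% = 100%.
Chain via Oakhollow Realty LP (R1): 90% × 36% = 32.4% of Brightpath Group plc.
Chain via Beacon Textiles S.p.A. (R1): 100% × 37% = 37% of Brightpath Group plc.
Aggregating (R2): 32.4% + 37% = 69.4%.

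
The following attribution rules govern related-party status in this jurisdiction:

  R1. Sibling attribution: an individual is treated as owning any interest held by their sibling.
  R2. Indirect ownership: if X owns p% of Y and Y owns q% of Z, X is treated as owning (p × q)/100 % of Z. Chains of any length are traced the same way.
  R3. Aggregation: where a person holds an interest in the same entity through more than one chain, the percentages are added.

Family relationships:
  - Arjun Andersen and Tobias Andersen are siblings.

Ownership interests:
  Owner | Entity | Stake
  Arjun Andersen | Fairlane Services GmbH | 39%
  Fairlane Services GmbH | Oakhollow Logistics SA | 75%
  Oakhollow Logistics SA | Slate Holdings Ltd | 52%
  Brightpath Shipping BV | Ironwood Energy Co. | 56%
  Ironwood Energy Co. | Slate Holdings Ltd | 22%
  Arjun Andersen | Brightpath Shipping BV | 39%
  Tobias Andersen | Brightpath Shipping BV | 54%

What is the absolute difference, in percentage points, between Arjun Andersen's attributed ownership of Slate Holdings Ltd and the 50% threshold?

23.3324

By sibling attribution (R1), Arjun Andersen is treated as also owning Tobias Andersen's interest in Brightpath Shipping BV, giving 39% + 54% = 93%.
Chain via Fairlane Services GmbH → Oakhollow Logistics SA (R2): 39% × 75% × 52% = 15.21% of Slate Holdings Ltd.
Chain via Brightpath Shipping BV → Ironwood Energy Co. (R2): 93% × 56% × 22% = 11.4576% of Slate Holdings Ltd.
Aggregating (R3): 15.21% + 11.4576% = 26.6676%.
26.6676% falls short of the 50% threshold by 23.3324 percentage points.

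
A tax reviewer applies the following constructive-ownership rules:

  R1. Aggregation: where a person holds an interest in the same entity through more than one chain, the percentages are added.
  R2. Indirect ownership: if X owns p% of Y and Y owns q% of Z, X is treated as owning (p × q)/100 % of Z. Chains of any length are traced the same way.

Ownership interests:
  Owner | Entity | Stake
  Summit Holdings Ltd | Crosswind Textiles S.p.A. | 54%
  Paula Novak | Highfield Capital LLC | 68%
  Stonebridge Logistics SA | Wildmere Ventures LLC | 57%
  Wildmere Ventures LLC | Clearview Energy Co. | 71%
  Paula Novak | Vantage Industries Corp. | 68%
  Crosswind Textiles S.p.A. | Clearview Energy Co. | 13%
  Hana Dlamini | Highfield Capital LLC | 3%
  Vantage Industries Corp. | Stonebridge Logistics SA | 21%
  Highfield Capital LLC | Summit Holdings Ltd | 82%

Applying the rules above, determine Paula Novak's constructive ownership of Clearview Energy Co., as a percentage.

9.693468%

Chain via Highfield Capital LLC → Summit Holdings Ltd → Crosswind Textiles S.p.A. (R2): 68% × 82% × 54% × 13% = 3.914352% of Clearview Energy Co.
Chain via Vantage Industries Corp. → Stonebridge Logistics SA → Wildmere Ventures LLC (R2): 68% × 21% × 57% × 71% = 5.779116% of Clearview Energy Co.
Aggregating (R1): 3.914352% + 5.779116% = 9.693468%.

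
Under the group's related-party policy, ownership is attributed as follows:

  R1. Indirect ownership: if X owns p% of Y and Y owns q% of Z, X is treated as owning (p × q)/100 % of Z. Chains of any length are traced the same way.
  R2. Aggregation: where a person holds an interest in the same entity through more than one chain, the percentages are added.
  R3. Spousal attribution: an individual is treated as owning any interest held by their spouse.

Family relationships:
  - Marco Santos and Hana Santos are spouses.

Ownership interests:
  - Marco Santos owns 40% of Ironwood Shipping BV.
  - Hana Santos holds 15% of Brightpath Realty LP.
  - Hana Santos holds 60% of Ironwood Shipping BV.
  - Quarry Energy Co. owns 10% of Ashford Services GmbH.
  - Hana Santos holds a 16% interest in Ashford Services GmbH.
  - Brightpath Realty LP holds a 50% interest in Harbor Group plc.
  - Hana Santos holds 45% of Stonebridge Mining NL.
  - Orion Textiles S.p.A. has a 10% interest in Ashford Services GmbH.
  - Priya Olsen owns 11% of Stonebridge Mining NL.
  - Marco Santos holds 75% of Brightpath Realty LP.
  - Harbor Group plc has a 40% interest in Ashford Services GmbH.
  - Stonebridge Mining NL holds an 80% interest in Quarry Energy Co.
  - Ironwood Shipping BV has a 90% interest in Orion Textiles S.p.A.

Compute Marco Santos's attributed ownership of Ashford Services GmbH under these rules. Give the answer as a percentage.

By spousal attribution (R3), Marco Santos is treated as also owning Hana Santos's interest in Brightpath Realty LP, giving 75% + 15% = 90%.
By spousal attribution (R3), Marco Santos is treated as also owning Hana Santos's interest in Ironwood Shipping BV, giving 40% + 60% = 100%.
By spousal attribution (R3), Marco Santos is treated as owning Hana Santos's 45% interest in Stonebridge Mining NL.
By spousal attribution (R3), Marco Santos is treated as owning Hana Santos's 16% interest in Ashford Services GmbH.
Chain via Brightpath Realty LP → Harbor Group plc (R1): 90% × 50% × 40% = 18% of Ashford Services GmbH.
Chain via Ironwood Shipping BV → Orion Textiles S.p.A. (R1): 100% × 90% × 10% = 9% of Ashford Services GmbH.
Chain via Stonebridge Mining NL → Quarry Energy Co. (R1): 45% × 80% × 10% = 3.6% of Ashford Services GmbH.
Direct interest in Ashford Services GmbH: 16%.
Aggregating (R2): 18% + 9% + 3.6% + 16% = 46.6%.

46.6%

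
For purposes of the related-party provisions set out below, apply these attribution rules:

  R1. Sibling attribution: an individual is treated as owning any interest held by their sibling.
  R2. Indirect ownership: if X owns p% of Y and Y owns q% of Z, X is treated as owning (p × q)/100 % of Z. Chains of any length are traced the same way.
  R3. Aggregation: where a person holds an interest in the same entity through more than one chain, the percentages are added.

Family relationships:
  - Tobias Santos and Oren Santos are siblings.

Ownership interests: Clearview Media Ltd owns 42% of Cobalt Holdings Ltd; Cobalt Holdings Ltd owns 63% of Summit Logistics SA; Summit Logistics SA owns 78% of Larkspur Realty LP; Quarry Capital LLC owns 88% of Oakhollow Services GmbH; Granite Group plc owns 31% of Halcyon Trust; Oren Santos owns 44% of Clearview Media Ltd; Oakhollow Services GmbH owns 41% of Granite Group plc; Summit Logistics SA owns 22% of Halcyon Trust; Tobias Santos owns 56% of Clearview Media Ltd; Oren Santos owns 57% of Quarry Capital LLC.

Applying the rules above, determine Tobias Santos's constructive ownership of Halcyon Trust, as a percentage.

12.196536%

By sibling attribution (R1), Tobias Santos is treated as also owning Oren Santos's interest in Clearview Media Ltd, giving 56% + 44% = 100%.
By sibling attribution (R1), Tobias Santos is treated as owning Oren Santos's 57% interest in Quarry Capital LLC.
Chain via Clearview Media Ltd → Cobalt Holdings Ltd → Summit Logistics SA (R2): 100% × 42% × 63% × 22% = 5.8212% of Halcyon Trust.
Chain via Quarry Capital LLC → Oakhollow Services GmbH → Granite Group plc (R2): 57% × 88% × 41% × 31% = 6.375336% of Halcyon Trust.
Aggregating (R3): 5.8212% + 6.375336% = 12.196536%.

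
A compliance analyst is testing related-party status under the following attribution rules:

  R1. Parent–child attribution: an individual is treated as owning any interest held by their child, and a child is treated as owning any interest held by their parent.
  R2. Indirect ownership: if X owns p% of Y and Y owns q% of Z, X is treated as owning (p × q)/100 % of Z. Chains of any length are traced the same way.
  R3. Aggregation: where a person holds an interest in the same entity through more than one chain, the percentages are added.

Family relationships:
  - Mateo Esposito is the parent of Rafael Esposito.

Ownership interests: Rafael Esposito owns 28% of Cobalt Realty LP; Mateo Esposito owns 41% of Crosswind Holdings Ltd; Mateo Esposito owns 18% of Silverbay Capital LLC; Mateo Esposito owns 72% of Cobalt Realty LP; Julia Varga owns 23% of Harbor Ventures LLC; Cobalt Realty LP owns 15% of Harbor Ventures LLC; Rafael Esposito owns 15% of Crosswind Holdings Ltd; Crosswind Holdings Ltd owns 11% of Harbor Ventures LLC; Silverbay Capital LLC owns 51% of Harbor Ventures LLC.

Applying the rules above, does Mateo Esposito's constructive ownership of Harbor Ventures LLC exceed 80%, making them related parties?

No

By parent–child attribution (R1), Mateo Esposito is treated as also owning Rafael Esposito's interest in Cobalt Realty LP, giving 72% + 28% = 100%.
By parent–child attribution (R1), Mateo Esposito is treated as also owning Rafael Esposito's interest in Crosswind Holdings Ltd, giving 41% + 15% = 56%.
Chain via Cobalt Realty LP (R2): 100% × 15% = 15% of Harbor Ventures LLC.
Chain via Crosswind Holdings Ltd (R2): 56% × 11% = 6.16% of Harbor Ventures LLC.
Chain via Silverbay Capital LLC (R2): 18% × 51% = 9.18% of Harbor Ventures LLC.
Aggregating (R3): 15% + 6.16% + 9.18% = 30.34%.
30.34% does not exceed the 80% threshold, so Mateo is not a related party to Harbor Ventures LLC.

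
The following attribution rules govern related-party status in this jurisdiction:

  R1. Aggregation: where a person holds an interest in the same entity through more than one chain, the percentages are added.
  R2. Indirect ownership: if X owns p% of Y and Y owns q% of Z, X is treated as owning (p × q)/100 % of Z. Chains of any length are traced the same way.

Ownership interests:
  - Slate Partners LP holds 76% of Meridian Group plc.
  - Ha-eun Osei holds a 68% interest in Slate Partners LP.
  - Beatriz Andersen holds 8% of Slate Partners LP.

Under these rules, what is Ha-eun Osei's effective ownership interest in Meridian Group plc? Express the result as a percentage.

Chain via Slate Partners LP (R2): 68% × 76% = 51.68% of Meridian Group plc.

51.68%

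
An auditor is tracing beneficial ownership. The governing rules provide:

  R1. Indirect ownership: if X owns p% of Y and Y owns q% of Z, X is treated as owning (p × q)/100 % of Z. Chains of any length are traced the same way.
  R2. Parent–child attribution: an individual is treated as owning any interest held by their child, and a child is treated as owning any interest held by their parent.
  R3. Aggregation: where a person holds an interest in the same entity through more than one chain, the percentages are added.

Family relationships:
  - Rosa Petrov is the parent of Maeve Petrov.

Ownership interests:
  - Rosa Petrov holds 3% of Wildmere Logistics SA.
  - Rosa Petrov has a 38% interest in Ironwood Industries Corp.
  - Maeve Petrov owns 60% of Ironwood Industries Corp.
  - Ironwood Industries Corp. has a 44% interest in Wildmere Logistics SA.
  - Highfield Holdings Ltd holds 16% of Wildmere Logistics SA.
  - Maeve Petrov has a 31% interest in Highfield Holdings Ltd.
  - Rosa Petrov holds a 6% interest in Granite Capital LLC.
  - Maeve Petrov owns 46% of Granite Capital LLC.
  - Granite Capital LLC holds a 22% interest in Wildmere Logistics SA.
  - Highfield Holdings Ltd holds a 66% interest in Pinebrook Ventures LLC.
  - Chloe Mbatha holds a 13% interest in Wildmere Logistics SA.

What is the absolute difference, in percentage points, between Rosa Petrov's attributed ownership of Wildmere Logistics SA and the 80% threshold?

17.48

By parent–child attribution (R2), Rosa Petrov is treated as also owning Maeve Petrov's interest in Ironwood Industries Corp, giving 38% + 60% = 98%.
By parent–child attribution (R2), Rosa Petrov is treated as also owning Maeve Petrov's interest in Granite Capital LLC, giving 6% + 46% = 52%.
By parent–child attribution (R2), Rosa Petrov is treated as owning Maeve Petrov's 31% interest in Highfield Holdings Ltd.
Chain via Ironwood Industries Corp. (R1): 98% × 44% = 43.12% of Wildmere Logistics SA.
Chain via Granite Capital LLC (R1): 52% × 22% = 11.44% of Wildmere Logistics SA.
Direct interest in Wildmere Logistics SA: 3%.
Chain via Highfield Holdings Ltd (R1): 31% × 16% = 4.96% of Wildmere Logistics SA.
Aggregating (R3): 43.12% + 11.44% + 3% + 4.96% = 62.52%.
62.52% falls short of the 80% threshold by 17.48 percentage points.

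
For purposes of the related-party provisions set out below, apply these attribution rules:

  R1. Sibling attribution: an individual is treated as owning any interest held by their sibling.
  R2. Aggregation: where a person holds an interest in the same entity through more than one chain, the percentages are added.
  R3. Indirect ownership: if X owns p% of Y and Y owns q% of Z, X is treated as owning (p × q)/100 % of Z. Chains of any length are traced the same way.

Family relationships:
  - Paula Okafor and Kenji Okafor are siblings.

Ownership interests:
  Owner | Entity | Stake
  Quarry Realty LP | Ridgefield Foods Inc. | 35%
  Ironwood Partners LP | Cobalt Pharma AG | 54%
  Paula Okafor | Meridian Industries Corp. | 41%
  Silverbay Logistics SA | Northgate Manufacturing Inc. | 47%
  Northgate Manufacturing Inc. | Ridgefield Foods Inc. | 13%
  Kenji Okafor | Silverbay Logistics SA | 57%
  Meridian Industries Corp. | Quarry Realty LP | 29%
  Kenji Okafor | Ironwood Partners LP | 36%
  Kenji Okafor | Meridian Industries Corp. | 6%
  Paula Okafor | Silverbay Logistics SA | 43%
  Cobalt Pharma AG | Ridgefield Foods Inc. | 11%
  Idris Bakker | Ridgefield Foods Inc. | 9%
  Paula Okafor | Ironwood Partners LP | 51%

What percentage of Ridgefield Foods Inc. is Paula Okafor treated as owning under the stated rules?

16.0483%

By sibling attribution (R1), Paula Okafor is treated as also owning Kenji Okafor's interest in Silverbay Logistics SA, giving 43% + 57% = 100%.
By sibling attribution (R1), Paula Okafor is treated as also owning Kenji Okafor's interest in Meridian Industries Corp, giving 41% + 6% = 47%.
By sibling attribution (R1), Paula Okafor is treated as also owning Kenji Okafor's interest in Ironwood Partners LP, giving 51% + 36% = 87%.
Chain via Silverbay Logistics SA → Northgate Manufacturing Inc. (R3): 100% × 47% × 13% = 6.11% of Ridgefield Foods Inc.
Chain via Meridian Industries Corp. → Quarry Realty LP (R3): 47% × 29% × 35% = 4.7705% of Ridgefield Foods Inc.
Chain via Ironwood Partners LP → Cobalt Pharma AG (R3): 87% × 54% × 11% = 5.1678% of Ridgefield Foods Inc.
Aggregating (R2): 6.11% + 4.7705% + 5.1678% = 16.0483%.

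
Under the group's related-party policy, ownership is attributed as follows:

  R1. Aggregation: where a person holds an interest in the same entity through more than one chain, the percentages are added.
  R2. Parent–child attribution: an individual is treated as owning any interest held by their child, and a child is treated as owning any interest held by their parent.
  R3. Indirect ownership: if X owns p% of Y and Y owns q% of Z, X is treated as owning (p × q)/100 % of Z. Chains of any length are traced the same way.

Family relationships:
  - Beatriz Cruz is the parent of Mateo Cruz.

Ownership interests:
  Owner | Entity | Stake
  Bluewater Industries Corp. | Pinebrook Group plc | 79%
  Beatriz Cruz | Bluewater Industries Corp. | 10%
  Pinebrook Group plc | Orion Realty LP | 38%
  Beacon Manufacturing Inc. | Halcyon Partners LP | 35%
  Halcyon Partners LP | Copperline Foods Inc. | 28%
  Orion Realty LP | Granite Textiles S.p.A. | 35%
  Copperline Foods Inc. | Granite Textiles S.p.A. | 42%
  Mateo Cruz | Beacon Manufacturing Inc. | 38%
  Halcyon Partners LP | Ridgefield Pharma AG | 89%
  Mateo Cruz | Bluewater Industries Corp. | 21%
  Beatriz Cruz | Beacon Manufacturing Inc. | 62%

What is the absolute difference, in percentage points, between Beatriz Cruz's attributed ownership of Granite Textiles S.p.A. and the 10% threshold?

2.62683

By parent–child attribution (R2), Beatriz Cruz is treated as also owning Mateo Cruz's interest in Beacon Manufacturing Inc, giving 62% + 38% = 100%.
By parent–child attribution (R2), Beatriz Cruz is treated as also owning Mateo Cruz's interest in Bluewater Industries Corp, giving 10% + 21% = 31%.
Chain via Beacon Manufacturing Inc. → Halcyon Partners LP → Copperline Foods Inc. (R3): 100% × 35% × 28% × 42% = 4.116% of Granite Textiles S.p.A.
Chain via Bluewater Industries Corp. → Pinebrook Group plc → Orion Realty LP (R3): 31% × 79% × 38% × 35% = 3.25717% of Granite Textiles S.p.A.
Aggregating (R1): 4.116% + 3.25717% = 7.37317%.
7.37317% falls short of the 10% threshold by 2.62683 percentage points.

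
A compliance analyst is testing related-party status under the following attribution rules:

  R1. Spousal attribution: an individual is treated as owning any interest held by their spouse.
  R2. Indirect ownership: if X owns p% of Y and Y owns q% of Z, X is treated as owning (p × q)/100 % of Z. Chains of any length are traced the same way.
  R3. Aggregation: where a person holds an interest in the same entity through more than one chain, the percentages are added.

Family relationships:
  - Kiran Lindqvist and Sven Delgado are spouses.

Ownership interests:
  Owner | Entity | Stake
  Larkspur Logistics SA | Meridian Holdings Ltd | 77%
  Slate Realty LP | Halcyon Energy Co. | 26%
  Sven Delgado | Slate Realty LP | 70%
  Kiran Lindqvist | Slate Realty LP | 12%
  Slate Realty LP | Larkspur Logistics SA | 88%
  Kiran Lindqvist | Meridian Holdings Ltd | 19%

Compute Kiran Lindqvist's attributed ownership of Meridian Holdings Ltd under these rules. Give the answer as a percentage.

By spousal attribution (R1), Kiran Lindqvist is treated as also owning Sven Delgado's interest in Slate Realty LP, giving 12% + 70% = 82%.
Chain via Slate Realty LP → Larkspur Logistics SA (R2): 82% × 88% × 77% = 55.5632% of Meridian Holdings Ltd.
Direct interest in Meridian Holdings Ltd: 19%.
Aggregating (R3): 55.5632% + 19% = 74.5632%.

74.5632%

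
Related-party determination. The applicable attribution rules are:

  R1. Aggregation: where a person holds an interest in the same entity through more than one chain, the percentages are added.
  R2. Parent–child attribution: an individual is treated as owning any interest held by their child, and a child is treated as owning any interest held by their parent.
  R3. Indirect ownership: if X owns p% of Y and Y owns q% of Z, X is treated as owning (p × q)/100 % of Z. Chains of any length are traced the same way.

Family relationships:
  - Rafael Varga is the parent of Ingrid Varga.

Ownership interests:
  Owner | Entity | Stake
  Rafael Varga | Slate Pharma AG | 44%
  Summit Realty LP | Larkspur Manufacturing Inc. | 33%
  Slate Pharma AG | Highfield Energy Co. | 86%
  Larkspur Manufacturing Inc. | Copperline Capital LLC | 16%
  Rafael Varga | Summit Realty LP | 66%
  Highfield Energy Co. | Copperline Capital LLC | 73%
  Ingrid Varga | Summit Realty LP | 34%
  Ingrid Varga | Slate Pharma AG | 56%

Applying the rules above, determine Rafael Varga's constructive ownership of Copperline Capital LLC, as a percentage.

68.06%

By parent–child attribution (R2), Rafael Varga is treated as also owning Ingrid Varga's interest in Summit Realty LP, giving 66% + 34% = 100%.
By parent–child attribution (R2), Rafael Varga is treated as also owning Ingrid Varga's interest in Slate Pharma AG, giving 44% + 56% = 100%.
Chain via Summit Realty LP → Larkspur Manufacturing Inc. (R3): 100% × 33% × 16% = 5.28% of Copperline Capital LLC.
Chain via Slate Pharma AG → Highfield Energy Co. (R3): 100% × 86% × 73% = 62.78% of Copperline Capital LLC.
Aggregating (R1): 5.28% + 62.78% = 68.06%.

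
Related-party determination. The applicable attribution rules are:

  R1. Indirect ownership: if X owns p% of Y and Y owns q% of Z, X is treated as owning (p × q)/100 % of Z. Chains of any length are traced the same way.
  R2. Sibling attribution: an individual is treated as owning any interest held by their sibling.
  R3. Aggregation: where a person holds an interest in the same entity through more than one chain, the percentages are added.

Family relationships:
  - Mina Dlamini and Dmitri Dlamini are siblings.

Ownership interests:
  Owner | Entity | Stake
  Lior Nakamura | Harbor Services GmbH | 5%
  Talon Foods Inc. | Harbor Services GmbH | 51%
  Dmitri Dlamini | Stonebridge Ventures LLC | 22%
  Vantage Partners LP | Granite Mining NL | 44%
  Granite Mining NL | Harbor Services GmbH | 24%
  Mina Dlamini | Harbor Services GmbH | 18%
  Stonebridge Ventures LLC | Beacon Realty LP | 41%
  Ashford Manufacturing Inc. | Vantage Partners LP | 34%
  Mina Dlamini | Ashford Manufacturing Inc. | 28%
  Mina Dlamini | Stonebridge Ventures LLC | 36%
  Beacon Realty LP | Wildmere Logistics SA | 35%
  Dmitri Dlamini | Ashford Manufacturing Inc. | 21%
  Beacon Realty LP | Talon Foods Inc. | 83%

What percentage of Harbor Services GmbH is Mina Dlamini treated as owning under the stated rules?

By sibling attribution (R2), Mina Dlamini is treated as also owning Dmitri Dlamini's interest in Ashford Manufacturing Inc, giving 28% + 21% = 49%.
By sibling attribution (R2), Mina Dlamini is treated as also owning Dmitri Dlamini's interest in Stonebridge Ventures LLC, giving 36% + 22% = 58%.
Chain via Ashford Manufacturing Inc. → Vantage Partners LP → Granite Mining NL (R1): 49% × 34% × 44% × 24% = 1.759296% of Harbor Services GmbH.
Chain via Stonebridge Ventures LLC → Beacon Realty LP → Talon Foods Inc. (R1): 58% × 41% × 83% × 51% = 10.066074% of Harbor Services GmbH.
Direct interest in Harbor Services GmbH: 18%.
Aggregating (R3): 1.759296% + 10.066074% + 18% = 29.82537%.

29.82537%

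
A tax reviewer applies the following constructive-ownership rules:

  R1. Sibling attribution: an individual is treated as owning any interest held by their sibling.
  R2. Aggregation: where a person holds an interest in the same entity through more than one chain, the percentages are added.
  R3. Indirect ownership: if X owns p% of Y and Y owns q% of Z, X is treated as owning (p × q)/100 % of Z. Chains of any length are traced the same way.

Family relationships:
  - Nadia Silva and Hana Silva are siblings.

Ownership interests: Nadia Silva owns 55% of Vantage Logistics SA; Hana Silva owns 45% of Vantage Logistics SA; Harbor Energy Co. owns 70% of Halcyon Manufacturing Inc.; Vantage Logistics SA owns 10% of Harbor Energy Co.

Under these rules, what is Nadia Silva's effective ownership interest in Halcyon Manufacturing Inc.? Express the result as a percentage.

7%

By sibling attribution (R1), Nadia Silva is treated as also owning Hana Silva's interest in Vantage Logistics SA, giving 55% + 45% = 100%.
Chain via Vantage Logistics SA → Harbor Energy Co. (R3): 100% × 10% × 70% = 7% of Halcyon Manufacturing Inc.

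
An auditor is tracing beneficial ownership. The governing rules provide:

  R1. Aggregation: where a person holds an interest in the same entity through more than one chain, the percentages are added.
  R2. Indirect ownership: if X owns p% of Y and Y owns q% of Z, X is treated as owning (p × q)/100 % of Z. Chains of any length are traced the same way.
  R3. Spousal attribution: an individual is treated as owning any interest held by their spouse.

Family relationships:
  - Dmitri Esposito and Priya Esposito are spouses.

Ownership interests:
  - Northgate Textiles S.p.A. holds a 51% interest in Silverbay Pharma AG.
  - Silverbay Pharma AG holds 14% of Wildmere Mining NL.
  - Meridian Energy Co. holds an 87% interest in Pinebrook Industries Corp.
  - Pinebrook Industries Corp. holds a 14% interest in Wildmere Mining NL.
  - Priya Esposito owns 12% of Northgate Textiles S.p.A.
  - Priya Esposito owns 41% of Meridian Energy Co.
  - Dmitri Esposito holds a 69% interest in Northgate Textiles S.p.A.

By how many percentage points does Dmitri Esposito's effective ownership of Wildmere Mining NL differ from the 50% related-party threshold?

39.2228

By spousal attribution (R3), Dmitri Esposito is treated as also owning Priya Esposito's interest in Northgate Textiles S.p.A, giving 69% + 12% = 81%.
By spousal attribution (R3), Dmitri Esposito is treated as owning Priya Esposito's 41% interest in Meridian Energy Co.
Chain via Northgate Textiles S.p.A. → Silverbay Pharma AG (R2): 81% × 51% × 14% = 5.7834% of Wildmere Mining NL.
Chain via Meridian Energy Co. → Pinebrook Industries Corp. (R2): 41% × 87% × 14% = 4.9938% of Wildmere Mining NL.
Aggregating (R1): 5.7834% + 4.9938% = 10.7772%.
10.7772% falls short of the 50% threshold by 39.2228 percentage points.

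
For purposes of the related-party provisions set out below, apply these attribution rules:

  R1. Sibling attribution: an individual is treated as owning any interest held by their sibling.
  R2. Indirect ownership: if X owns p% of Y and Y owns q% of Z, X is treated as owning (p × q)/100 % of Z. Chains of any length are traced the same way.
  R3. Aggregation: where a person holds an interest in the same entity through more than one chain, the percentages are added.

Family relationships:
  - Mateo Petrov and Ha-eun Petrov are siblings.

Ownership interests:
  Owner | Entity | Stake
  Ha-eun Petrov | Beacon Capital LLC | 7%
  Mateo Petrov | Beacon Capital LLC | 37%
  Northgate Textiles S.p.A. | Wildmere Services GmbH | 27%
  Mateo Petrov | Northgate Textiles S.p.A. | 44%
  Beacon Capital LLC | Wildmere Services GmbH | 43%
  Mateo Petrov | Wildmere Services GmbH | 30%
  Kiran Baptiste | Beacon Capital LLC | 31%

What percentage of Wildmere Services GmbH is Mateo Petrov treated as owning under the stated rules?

60.8%

By sibling attribution (R1), Mateo Petrov is treated as also owning Ha-eun Petrov's interest in Beacon Capital LLC, giving 37% + 7% = 44%.
Chain via Beacon Capital LLC (R2): 44% × 43% = 18.92% of Wildmere Services GmbH.
Chain via Northgate Textiles S.p.A. (R2): 44% × 27% = 11.88% of Wildmere Services GmbH.
Direct interest in Wildmere Services GmbH: 30%.
Aggregating (R3): 18.92% + 11.88% + 30% = 60.8%.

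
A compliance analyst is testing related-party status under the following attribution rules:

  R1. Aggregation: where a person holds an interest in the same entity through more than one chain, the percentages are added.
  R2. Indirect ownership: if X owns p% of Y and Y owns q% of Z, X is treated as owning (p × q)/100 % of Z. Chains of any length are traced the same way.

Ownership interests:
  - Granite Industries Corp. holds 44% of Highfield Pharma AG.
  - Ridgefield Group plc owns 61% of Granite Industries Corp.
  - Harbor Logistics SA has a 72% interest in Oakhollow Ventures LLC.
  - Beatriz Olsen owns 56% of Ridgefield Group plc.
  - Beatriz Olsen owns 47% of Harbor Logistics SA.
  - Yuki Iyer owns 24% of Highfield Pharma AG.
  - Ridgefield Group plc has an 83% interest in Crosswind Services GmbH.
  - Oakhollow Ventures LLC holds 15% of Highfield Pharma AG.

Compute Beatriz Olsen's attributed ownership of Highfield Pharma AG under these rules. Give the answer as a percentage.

Chain via Harbor Logistics SA → Oakhollow Ventures LLC (R2): 47% × 72% × 15% = 5.076% of Highfield Pharma AG.
Chain via Ridgefield Group plc → Granite Industries Corp. (R2): 56% × 61% × 44% = 15.0304% of Highfield Pharma AG.
Aggregating (R1): 5.076% + 15.0304% = 20.1064%.

20.1064%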